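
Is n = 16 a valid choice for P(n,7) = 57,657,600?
Yes

Explanation: P(16,7) = 16·15·14·13·12·11·10 = 57,657,600, which equals 57,657,600.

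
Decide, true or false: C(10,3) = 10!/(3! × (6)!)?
False

Explanation: The correct denominator is 3!×7!, giving C(10,3) = 120; the stated RHS is 10!/(3!×6!) = 840 ≠ 120, so the statement does not hold.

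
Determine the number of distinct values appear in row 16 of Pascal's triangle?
9

Explanation: Row 16 has entries C(16,0)..C(16,16); by symmetry C(16,k)=C(16,16-k), giving 9 distinct values.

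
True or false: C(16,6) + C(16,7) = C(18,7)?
Pascal's identity gives C(17,7) = 19,448, whereas C(18,7) = 31,824.

Answer: False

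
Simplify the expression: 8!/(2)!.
20,160

Reasoning: This equals 8×7×...×3 = 20,160.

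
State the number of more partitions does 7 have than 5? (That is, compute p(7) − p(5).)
8

Working:
Pentagonal recurrence p(n) = p(n−1) + p(n−2) − p(n−5) − p(n−7) + …: p(7) = p(6) + p(5) − p(2) − p(0) = 11 + 7 − 2 − 1 = 15.
p(5) = p(4) + p(3) − p(0) = 5 + 3 − 1 = 7.
Difference = 15 − 7 = 8.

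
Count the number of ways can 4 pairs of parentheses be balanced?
Using the Catalan number formula: C_n = C(2n, n) / (n+1)
C_4 = C(8, 4) / (4+1)
     = 70 / 5
     = 14
Final answer: 14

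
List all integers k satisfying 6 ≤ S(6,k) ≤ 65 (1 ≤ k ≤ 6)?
2, 4, 5

S(6,1)=1; S(6,2)=31; S(6,3)=90; S(6,4)=65; S(6,5)=15; S(6,6)=1. So valid k = 2, 4, 5.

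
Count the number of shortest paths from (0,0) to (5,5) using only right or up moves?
252

Explanation: Choose 5 rights from 10 moves: C(10,5) = 252.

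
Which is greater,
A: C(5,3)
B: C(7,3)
A=C(5,3)=10, B=C(7,3)=35.
Final answer: B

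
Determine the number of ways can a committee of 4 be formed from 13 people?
715
C(13,4) = 13! / (4! × (13-4)!)
         = 13! / (4! × 9!)
         = 715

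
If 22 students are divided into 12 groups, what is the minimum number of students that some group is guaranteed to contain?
2

Reasoning: Pigeonhole: ⌈22/12⌉ = 2.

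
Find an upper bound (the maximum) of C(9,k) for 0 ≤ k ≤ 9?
Maximum at k = 4 or k = 5: C(9,4) = 126.
Final answer: 126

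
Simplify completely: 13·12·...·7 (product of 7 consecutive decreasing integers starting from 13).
8,648,640

This is P(13,7) = 13!/(6)! = 8,648,640.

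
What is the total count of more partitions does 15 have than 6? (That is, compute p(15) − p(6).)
165

Solution: Pentagonal recurrence p(n) = p(n−1) + p(n−2) − p(n−5) − p(n−7) + …: p(15) = p(14) + p(13) − p(10) − p(8) + p(3) + p(0) = 135 + 101 − 42 − 22 + 3 + 1 = 176.
p(6) = p(5) + p(4) − p(1) = 7 + 5 − 1 = 11.
Difference = 176 − 11 = 165.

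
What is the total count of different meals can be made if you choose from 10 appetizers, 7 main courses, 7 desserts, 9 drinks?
4,410

Explanation: By the multiplication principle: 10 × 7 × 7 × 9 = 4,410.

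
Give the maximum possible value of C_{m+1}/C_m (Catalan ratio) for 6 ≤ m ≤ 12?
25/7

Explanation: C_{m+1}/C_m = 2(2m+1)/(m+2), which increases with m. Maximum at m = 12: 2·25/14 = 25/7.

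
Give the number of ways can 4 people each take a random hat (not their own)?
9
Using D(n) = (n-1)[D(n-1) + D(n-2)]:
D(4) = (4-1) × [D(3) + D(2)]
      = 3 × [2 + 1]
      = 3 × 3
      = 9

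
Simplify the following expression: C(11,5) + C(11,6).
924
By Pascal's identity: C(12,6) = 924.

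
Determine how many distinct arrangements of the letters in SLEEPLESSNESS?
Word has 13 letters (S=5, L=2, E=4, P=1, N=1). Arrangements: 13!/Π(k!) = 1,081,080.

Answer: 1,081,080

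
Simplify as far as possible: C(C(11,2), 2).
1,485

Reasoning: C(11,2) = 55, then C(55, 2) = 1,485.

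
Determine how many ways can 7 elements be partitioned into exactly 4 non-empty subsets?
350

Solution: This equals S(7,4), the Stirling number of the 2nd kind.
Using the Stirling recurrence: S(n,k) = k·S(n-1,k) + S(n-1,k-1)
S(7,4) = 4·S(6,4) + S(6,3)
         = 4·65 + 90
         = 260 + 90
         = 350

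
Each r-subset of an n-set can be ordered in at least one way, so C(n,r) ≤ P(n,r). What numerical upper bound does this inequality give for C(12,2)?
132
P(12,2) = 12·11 = 132, so C(12,2) ≤ 132. (The bound is loose by a factor of 2! = 2: C(12,2) = 132/2 = 66.)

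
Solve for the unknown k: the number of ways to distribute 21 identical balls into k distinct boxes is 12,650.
Stars and bars: the count is C(21+k−1, k−1), increasing in k. k=3: C(23,2) = 253, k=4: C(24,3) = 2,024, k=5: C(25,4) = 12,650 ✓. So k = 5.
Final answer: 5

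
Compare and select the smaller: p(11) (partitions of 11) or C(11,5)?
p(11)

Working:
Pentagonal recurrence p(n) = p(n−1) + p(n−2) − p(n−5) − p(n−7) + …: p(11) = p(10) + p(9) − p(6) − p(4) = 42 + 30 − 11 − 5 = 56; C(11,5) = 462.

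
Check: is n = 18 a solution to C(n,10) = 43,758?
C(18,10) = 18·17·16·15·14·13·12·11·10·9/10! = 158,789,030,400/3,628,800 = 43,758, which equals 43,758.

Answer: Yes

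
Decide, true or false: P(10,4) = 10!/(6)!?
Permutation formula P(n,k) = n!/(n-k)!: 10!/6! = 3,628,800/720 = 5,040 = P(10,4). The statement holds.

Answer: True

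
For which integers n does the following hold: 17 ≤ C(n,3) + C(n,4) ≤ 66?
6

C(5,3)+C(5,4)=15; C(6,3)+C(6,4)=35; C(7,3)+C(7,4)=70. So valid n = 6.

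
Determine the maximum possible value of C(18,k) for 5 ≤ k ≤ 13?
48,620

Solution: C(18,k) is maximised at the centre of the row: C(18,9) = 48,620.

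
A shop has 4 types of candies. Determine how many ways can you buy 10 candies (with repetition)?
286
Stars and bars: C(10+4-1, 10) = C(13, 10) = 286.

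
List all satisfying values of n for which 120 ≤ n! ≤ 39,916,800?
5, 6, 7, 8, 9, 10, 11

n! is strictly increasing; 5! = 120 and 11! = 39,916,800, so valid n = 5, 6, 7, 8, 9, 10, 11.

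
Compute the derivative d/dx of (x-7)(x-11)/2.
(2x - 18)/2

Explanation: d/dx[(x-7)(x-11)] = (x-11) + (x-7) = 2x - 18. Dividing by 2 gives (2x - 18)/2.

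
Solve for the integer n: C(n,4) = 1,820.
16

C(n,4) = n(n−1)(n−2)(n−3)/4! is increasing in n, and n(n−1)(n−2)(n−3) = 4!·1,820 = 43,680 ≈ (n−1.5)^4 gives n ≈ 16.0. Check: C(14,4) = 1,001, C(15,4) = 1,365, C(16,4) = 1,820 ✓. So n = 16.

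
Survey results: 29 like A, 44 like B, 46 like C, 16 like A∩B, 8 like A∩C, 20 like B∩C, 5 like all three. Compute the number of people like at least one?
|A∪B∪C| = 29+44+46-16-8-20+5 = 80.
Final answer: 80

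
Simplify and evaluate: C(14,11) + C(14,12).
455

Working:
By Pascal's identity: C(15,12) = 455.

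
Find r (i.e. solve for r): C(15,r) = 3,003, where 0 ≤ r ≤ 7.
5

Solution: C(15,r) is increasing for 0 ≤ r ≤ 7. Stepping up (C(15,r+1) = C(15,r)·(15−r)/(r+1)): C(15,1) = 15, C(15,2) = 105, C(15,3) = 455, C(15,4) = 1,365, C(15,5) = 3,003 ✓. So r = 5.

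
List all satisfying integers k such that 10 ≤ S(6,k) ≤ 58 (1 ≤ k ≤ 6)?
S(6,1)=1; S(6,2)=31; S(6,3)=90; S(6,4)=65; S(6,5)=15; S(6,6)=1. So valid k = 2, 5.
Final answer: 2, 5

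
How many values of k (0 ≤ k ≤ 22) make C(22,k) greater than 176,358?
Row 22 is unimodal and symmetric about k=22/2. C(22,7)=170,544 ≤ 176,358; C(22,8)=319,770 > 176,358; by symmetry C(22,k) > 176,358 for k = 8..14. That's 14 - 8 + 1 = 7 values.
Final answer: 7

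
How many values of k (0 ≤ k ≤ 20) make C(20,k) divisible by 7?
0

Solution: Checking C(20,k) mod 7 for k = 0..20: none are divisible by 7. Count = 0.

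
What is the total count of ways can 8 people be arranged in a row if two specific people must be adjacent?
Treat pair as unit: (8-1)! arrangements × 2 internal orders = 10,080.
Final answer: 10,080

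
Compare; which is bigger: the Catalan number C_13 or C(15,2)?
C_13 = C(26,13)/(13+1) = 10,400,600/14 = 742,900; C(15,2) = 105.

Answer: C_13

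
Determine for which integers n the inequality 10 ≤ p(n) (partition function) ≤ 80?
6, 7, 8, 9, 10, 11, 12

Tabulating p(n) via p(n) = p(n−1) + p(n−2) − p(n−5) − p(n−7) + …: p(5)=7; p(6)=11; p(7)=15; p(8)=22; p(9)=30; p(10)=42; p(11)=56; p(12)=77; p(13)=101. So valid n = 6, 7, 8, 9, 10, 11, 12.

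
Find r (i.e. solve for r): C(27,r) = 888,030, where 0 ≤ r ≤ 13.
C(27,r) is increasing for 0 ≤ r ≤ 13. Stepping up (C(27,r+1) = C(27,r)·(27−r)/(r+1)): C(27,1) = 27, C(27,2) = 351, C(27,3) = 2,925, C(27,4) = 17,550, C(27,5) = 80,730, C(27,6) = 296,010, C(27,7) = 888,030 ✓. So r = 7.
Final answer: 7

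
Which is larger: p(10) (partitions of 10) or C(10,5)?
C(10,5)

Working:
Pentagonal recurrence p(n) = p(n−1) + p(n−2) − p(n−5) − p(n−7) + …: p(10) = p(9) + p(8) − p(5) − p(3) = 30 + 22 − 7 − 3 = 42; C(10,5) = 252.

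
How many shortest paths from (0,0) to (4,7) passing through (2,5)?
126

Reasoning: To (2,5): C(7,2)=21. From there: C(4,2)=6. Total: 126.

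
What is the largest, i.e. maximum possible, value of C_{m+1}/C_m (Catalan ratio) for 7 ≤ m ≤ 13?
18/5

Working:
C_{m+1}/C_m = 2(2m+1)/(m+2), which increases with m. Maximum at m = 13: 2·27/15 = 18/5.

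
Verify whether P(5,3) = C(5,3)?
False

Solution: P(5,3) = 60 but C(5,3) = 10; they differ by a factor of 3! = 6, so the statement does not hold.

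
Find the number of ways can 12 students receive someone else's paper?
176,214,841

Solution: Using D(n) = (n-1)[D(n-1) + D(n-2)]:
D(12) = (12-1) × [D(11) + D(10)]
      = 11 × [14684570 + 1334961]
      = 11 × 16019531
      = 176,214,841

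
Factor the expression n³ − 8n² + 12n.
n(n − 2)(n − 6)

Working:
n³ − 8n² + 12n = n(n² − 8n + 12) = n(n − 2)(n − 6).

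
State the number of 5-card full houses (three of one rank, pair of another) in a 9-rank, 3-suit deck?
216

Explanation: Triple rank: 9. Triple suits: C(3,3)=1. Pair rank: 8. Pair suits: C(3,2)=3. Total: 216.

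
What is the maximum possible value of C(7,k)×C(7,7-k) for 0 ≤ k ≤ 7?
C(7,k)·C(7,7-k) = C(7,k)², maximised at the centre k = 3: C(7,3)² = 1,225.

Answer: 1,225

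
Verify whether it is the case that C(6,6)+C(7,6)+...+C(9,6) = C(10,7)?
True

Solution: Hockey stick identity gives Σ = C(10,7) = 120; RHS C(10,7) = 120.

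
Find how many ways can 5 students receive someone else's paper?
Using D(n) = (n-1)[D(n-1) + D(n-2)]:
D(5) = (5-1) × [D(4) + D(3)]
      = 4 × [9 + 2]
      = 4 × 11
      = 44
Final answer: 44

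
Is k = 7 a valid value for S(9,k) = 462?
Yes

Working:
S(9,7) = 7·S(8,7) + S(8,6) = 7·28 + 266 = 462, which equals 462.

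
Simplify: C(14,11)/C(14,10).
4/11

Solution: C(n,k+1)/C(n,k) = (n−k)/(k+1). Here (14−10)/(10+1) = 4/11 = 4/11.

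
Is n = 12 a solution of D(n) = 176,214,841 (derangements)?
Yes

Reasoning: D(12) = (12-1)·[D(11) + D(10)] = 11·[14,684,570 + 1,334,961] = 176,214,841, which equals 176,214,841.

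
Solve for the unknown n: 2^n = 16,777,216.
16,777,216 = 1,024 × 1,024 × 16 = 2^10 × 2^10 × 2^4 = 2^24, so n = 24.
Final answer: 24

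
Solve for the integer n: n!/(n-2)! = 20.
5

n!/(n-2)! = n×(n-1), a product of 2 consecutive integers ≈ (n−0.5)^2. 20^(1/2) + 0.5 ≈ 5.0; check n = 5: 5×4 = 20 ✓. So n = 5.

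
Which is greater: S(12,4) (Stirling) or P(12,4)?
S(12,4)

S(12,4) = 4·S(11,4) + S(11,3) = 4·145,750 + 28,501 = 611,501; P(12,4) = 11,880.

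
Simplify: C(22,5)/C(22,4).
18/5
C(n,k+1)/C(n,k) = (n−k)/(k+1). Here (22−4)/(4+1) = 18/5 = 18/5.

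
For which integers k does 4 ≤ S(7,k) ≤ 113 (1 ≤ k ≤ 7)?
2, 6

Solution: S(7,1)=1; S(7,2)=63; S(7,3)=301; S(7,4)=350; S(7,5)=140; S(7,6)=21; S(7,7)=1. So valid k = 2, 6.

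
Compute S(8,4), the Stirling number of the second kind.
Using the Stirling recurrence: S(n,k) = k·S(n-1,k) + S(n-1,k-1)
S(8,4) = 4·S(7,4) + S(7,3)
         = 4·350 + 301
         = 1400 + 301
         = 1,701
Final answer: 1,701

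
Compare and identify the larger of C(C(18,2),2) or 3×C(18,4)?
C(C(18,2),2)

Reasoning: C(C(18,2),2)=11,628, 3×C(18,4)=9,180.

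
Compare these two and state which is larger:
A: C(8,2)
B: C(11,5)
B

A=C(8,2)=28, B=C(11,5)=462.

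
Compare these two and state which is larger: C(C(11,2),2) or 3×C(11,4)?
C(C(11,2),2)

Explanation: C(C(11,2),2)=1,485, 3×C(11,4)=990.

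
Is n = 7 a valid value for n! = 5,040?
7! = 7·6! = 7·720 = 5,040, which equals 5,040.

Answer: Yes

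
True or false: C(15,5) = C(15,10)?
True

Reasoning: C(15,5) = C(15,15-5) by the symmetry property; both equal 3,003.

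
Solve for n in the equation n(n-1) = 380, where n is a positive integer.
20
n² − n − 380 = 0, so n = (1 ± √(1 + 4·380))/2 = (1 ± √1,521)/2 = (1 ± 39)/2, i.e. n = 20 or n = -19. Taking the positive root, n = 20 (check: 20×19 = 380).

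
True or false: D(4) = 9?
True

Reasoning: Derangements of 4 elements: D(4) = (4-1)·[D(3) + D(2)] = 3·[2 + 1] = 9.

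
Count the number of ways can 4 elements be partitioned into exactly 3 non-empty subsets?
6

Solution: This equals S(4,3), the Stirling number of the 2nd kind.
Using the Stirling recurrence: S(n,k) = k·S(n-1,k) + S(n-1,k-1)
S(4,3) = 3·S(3,3) + S(3,2)
         = 3·1 + 3
         = 3 + 3
         = 6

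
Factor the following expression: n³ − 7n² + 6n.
n(n − 1)(n − 6)

Solution: n³ − 7n² + 6n = n(n² − 7n + 6) = n(n − 1)(n − 6).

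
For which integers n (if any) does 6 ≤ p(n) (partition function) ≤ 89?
5, 6, 7, 8, 9, 10, 11, 12

Tabulating p(n) via p(n) = p(n−1) + p(n−2) − p(n−5) − p(n−7) + …: p(4)=5; p(5)=7; p(6)=11; p(7)=15; p(8)=22; p(9)=30; p(10)=42; p(11)=56; p(12)=77; p(13)=101. So valid n = 5, 6, 7, 8, 9, 10, 11, 12.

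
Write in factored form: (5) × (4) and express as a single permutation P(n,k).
P(5,2) = 5!/(3)!

Working:
Product of 2 consecutive descending integers starting at 5: P(5,2) = 5!/3! = 20.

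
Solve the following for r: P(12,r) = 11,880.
4

Reasoning: P(12,r) = 12·11·…·(12−r+1), a product of r factors. Multiplying down from 12: 12 = 12; 12·11 = 132; 12·11·10 = 1,320; 12·11·10·9 = 11,880 ✓ (4 factors). So r = 4.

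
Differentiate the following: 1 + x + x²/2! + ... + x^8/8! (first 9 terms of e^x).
1 + x + x²/2! + ... + x^7/7!

Working:
Differentiating term by term gives the first 8 terms of e^x.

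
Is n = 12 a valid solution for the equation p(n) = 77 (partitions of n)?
Yes

Explanation: Pentagonal recurrence p(n) = p(n−1) + p(n−2) − p(n−5) − p(n−7) + …: p(12) = p(11) + p(10) − p(7) − p(5) + p(0) = 56 + 42 − 15 − 7 + 1 = 77, which equals 77.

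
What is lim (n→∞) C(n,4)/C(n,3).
∞

C(n,4)/C(n,3) = (n-3)/4 → ∞ as n → ∞.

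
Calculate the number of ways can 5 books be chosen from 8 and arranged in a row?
6,720

Reasoning: P(8,5) = 8!/(8-5)! = 6,720.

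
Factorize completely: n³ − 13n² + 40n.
n(n − 5)(n − 8)

Solution: n³ − 13n² + 40n = n(n² − 13n + 40) = n(n − 5)(n − 8).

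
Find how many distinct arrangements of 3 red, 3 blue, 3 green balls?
1,680

Reasoning: Multinomial: 9!/(3! × 3! × 3!) = 1,680.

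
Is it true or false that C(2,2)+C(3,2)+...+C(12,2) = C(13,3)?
True

Hockey stick identity gives Σ = C(13,3) = 286; RHS C(13,3) = 286.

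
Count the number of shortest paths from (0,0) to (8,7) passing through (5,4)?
2,520

Working:
To (5,4): C(9,5)=126. From there: C(6,3)=20. Total: 2,520.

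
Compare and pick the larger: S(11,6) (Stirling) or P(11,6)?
P(11,6)

S(11,6) = 6·S(10,6) + S(10,5) = 6·22,827 + 42,525 = 179,487; P(11,6) = 332,640.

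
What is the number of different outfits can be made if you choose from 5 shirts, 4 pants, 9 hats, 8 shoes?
By the multiplication principle: 5 × 4 × 9 × 8 = 1,440.

Answer: 1,440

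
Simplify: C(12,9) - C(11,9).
165

C(12,9) - C(11,9) = C(11,8) = 165.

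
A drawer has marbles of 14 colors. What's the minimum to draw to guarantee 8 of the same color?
99

Solution: Worst case: 7 of each = 98. One more: 99.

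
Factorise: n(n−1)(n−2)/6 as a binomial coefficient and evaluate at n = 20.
C(n,3); C(20,3) = 1,140

Explanation: n(n−1)(n−2)/6 = n!/(3!(n−3)!) = C(n,3). At n = 20: C(20,3) = 1,140.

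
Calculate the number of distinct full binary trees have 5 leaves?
14

Solution: Using the Catalan number formula: C_n = C(2n, n) / (n+1)
C_4 = C(8, 4) / (4+1)
     = 70 / 5
     = 14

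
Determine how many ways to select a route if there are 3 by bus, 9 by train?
12

Reasoning: By the addition principle: 3 + 9 = 12.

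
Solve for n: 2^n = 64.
6

Reasoning: 2^6 = 64, so n = 6.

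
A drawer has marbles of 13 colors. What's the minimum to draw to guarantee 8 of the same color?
92

Explanation: Worst case: 7 of each = 91. One more: 92.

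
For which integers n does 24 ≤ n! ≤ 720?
4, 5, 6
n! is strictly increasing; 4! = 24 and 6! = 720, so valid n = 4, 5, 6.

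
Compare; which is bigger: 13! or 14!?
14!

Working:
13!=6,227,020,800, 14!=87,178,291,200. 14! > 13!.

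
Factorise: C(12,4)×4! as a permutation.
P(12,4)

C(12,4)×4! = [12!/(4!(8)!)]×4! = 12!/(8)! = P(12,4) = 11,880.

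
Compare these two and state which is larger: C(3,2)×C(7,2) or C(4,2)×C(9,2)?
C(4,2)×C(9,2)

Working:
C(3,2)×C(7,2)=63, C(4,2)×C(9,2)=216.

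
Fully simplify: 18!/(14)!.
This equals 18×17×...×15 = 73,440.
Final answer: 73,440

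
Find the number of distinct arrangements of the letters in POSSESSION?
75,600

Explanation: Word has 10 letters (P=1, O=2, S=4, E=1, I=1, N=1). Arrangements: 10!/Π(k!) = 75,600.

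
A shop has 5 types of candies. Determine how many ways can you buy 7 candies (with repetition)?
330

Stars and bars: C(7+5-1, 7) = C(11, 7) = 330.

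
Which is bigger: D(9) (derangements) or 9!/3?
D(9)

Explanation: D(9) = (9-1)·[D(8) + D(7)] = 8·[14,833 + 1,854] = 133,496; 9!/3 = 362,880/3 = 120,960.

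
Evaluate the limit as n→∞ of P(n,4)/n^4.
P(n,4) = n(n-1)(n-2)(n-3) ≈ n^4 for large n. Limit = 1.

Answer: 1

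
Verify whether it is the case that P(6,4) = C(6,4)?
False

Reasoning: P(6,4) = 360 but C(6,4) = 15; they differ by a factor of 4! = 24, so the statement does not hold.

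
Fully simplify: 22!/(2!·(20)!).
This is C(22,2) = 231.
Final answer: 231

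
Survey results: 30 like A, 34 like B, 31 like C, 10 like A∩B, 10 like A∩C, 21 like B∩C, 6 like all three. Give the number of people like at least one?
60

Solution: |A∪B∪C| = 30+34+31-10-10-21+6 = 60.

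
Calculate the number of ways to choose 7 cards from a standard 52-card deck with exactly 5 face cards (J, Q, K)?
12 face cards and 40 non-face cards: C(12,5) × C(40,2) = 792 × 780 = 617,760.

Answer: 617,760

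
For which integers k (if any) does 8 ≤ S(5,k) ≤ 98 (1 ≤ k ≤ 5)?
S(5,1)=1; S(5,2)=15; S(5,3)=25; S(5,4)=10; S(5,5)=1. So valid k = 2, 3, 4.

Answer: 2, 3, 4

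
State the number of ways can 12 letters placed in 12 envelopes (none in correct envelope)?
Using D(n) = (n-1)[D(n-1) + D(n-2)]:
D(12) = (12-1) × [D(11) + D(10)]
      = 11 × [14684570 + 1334961]
      = 11 × 16019531
      = 176,214,841
Final answer: 176,214,841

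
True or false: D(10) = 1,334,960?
False

Derangements of 10 elements: D(10) = (10-1)·[D(9) + D(8)] = 9·[133,496 + 14,833] = 1,334,961.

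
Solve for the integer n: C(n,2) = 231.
22

Solution: C(n,2) = n(n−1)/2! is increasing in n, and n(n−1) = 2!·231 = 462 ≈ (n−0.5)^2 gives n ≈ 22.0. Check: C(20,2) = 190, C(21,2) = 210, C(22,2) = 231 ✓. So n = 22.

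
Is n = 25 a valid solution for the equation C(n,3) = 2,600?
C(25,3) = 25·24·23/3! = 13,800/6 = 2,300, which does not equal 2,600.

Answer: No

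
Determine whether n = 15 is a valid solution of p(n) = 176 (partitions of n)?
Pentagonal recurrence p(n) = p(n−1) + p(n−2) − p(n−5) − p(n−7) + …: p(15) = p(14) + p(13) − p(10) − p(8) + p(3) + p(0) = 135 + 101 − 42 − 22 + 3 + 1 = 176, which equals 176.
Final answer: Yes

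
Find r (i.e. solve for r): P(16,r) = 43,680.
4

Working:
P(16,r) = 16·15·…·(16−r+1), a product of r factors. Multiplying down from 16: 16 = 16; 16·15 = 240; 16·15·14 = 3,360; 16·15·14·13 = 43,680 ✓ (4 factors). So r = 4.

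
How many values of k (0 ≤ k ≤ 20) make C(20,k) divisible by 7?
0

Checking C(20,k) mod 7 for k = 0..20: none are divisible by 7. Count = 0.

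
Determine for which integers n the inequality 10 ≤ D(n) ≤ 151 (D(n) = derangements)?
Using D(n) = (n−1)[D(n−1) + D(n−2)] with D(1)=0, D(2)=1: D(4)=9; D(5)=44; D(6)=265. So valid n = 5.
Final answer: 5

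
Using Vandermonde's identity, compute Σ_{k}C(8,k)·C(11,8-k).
75,582

= C(8+11,8) = C(19,8) = 75,582.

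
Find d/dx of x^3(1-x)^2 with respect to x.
3x^2(1-x)^2 - 2x^3(1-x)^1

Working:
Product rule: 3x^{2}(1-x)^{2} + x^3·(-2)(1-x)^{1}.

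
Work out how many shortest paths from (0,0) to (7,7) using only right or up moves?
3,432

Solution: Choose 7 rights from 14 moves: C(14,7) = 3,432.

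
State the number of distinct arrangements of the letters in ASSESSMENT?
Word has 10 letters (A=1, S=4, E=2, M=1, N=1, T=1). Arrangements: 10!/Π(k!) = 75,600.

Answer: 75,600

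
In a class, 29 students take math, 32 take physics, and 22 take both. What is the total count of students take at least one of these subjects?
39

Solution: |A∪B| = |A|+|B|-|A∩B| = 29+32-22 = 39.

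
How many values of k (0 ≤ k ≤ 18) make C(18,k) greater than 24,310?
5

Explanation: Row 18 is unimodal and symmetric about k=18/2. C(18,6)=18,564 ≤ 24,310; C(18,7)=31,824 > 24,310; by symmetry C(18,k) > 24,310 for k = 7..11. That's 11 - 7 + 1 = 5 values.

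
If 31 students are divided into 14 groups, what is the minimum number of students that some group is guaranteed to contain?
3

Reasoning: Pigeonhole: ⌈31/14⌉ = 3.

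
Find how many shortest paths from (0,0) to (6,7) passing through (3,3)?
700

Working:
To (3,3): C(6,3)=20. From there: C(7,3)=35. Total: 700.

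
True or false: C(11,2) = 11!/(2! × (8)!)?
False

Solution: The correct denominator is 2!×9!, giving C(11,2) = 55; the stated RHS is 11!/(2!×8!) = 495 ≠ 55, so the statement does not hold.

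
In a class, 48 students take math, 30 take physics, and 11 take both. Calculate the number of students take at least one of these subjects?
67
|A∪B| = |A|+|B|-|A∩B| = 48+30-11 = 67.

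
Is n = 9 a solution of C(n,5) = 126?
Yes

Reasoning: C(9,5) = 9·8·7·6·5/5! = 15,120/120 = 126, which equals 126.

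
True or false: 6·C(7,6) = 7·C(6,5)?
Absorption identity k·C(n,k) = n·C(n-1,k-1). LHS = 6·7 = 42; RHS = 7·6 = 42.
Final answer: True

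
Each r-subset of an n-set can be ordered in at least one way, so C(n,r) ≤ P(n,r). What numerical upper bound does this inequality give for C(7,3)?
210

Solution: P(7,3) = 7·6·5 = 210, so C(7,3) ≤ 210. (The bound is loose by a factor of 3! = 6: C(7,3) = 210/6 = 35.)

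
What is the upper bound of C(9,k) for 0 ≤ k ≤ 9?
126

Explanation: Maximum at k = 4 or k = 5: C(9,4) = 126.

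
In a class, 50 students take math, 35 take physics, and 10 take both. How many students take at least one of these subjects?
|A∪B| = |A|+|B|-|A∩B| = 50+35-10 = 75.
Final answer: 75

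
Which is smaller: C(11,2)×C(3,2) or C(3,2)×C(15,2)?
C(11,2)×C(3,2)

Working:
C(11,2)×C(3,2)=165, C(3,2)×C(15,2)=315.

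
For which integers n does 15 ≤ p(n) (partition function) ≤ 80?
7, 8, 9, 10, 11, 12

Tabulating p(n) via p(n) = p(n−1) + p(n−2) − p(n−5) − p(n−7) + …: p(6)=11; p(7)=15; p(8)=22; p(9)=30; p(10)=42; p(11)=56; p(12)=77; p(13)=101. So valid n = 7, 8, 9, 10, 11, 12.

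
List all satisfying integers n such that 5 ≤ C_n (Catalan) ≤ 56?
3, 4, 5

Explanation: C_2=2; C_3=5; C_4=14; C_5=42; C_6=132. So valid n = 3, 4, 5.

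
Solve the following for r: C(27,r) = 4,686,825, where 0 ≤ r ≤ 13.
9

C(27,r) is increasing for 0 ≤ r ≤ 13. Stepping up (C(27,r+1) = C(27,r)·(27−r)/(r+1)): C(27,1) = 27, C(27,2) = 351, C(27,3) = 2,925, C(27,4) = 17,550, C(27,5) = 80,730, C(27,6) = 296,010, C(27,7) = 888,030, C(27,8) = 2,220,075, C(27,9) = 4,686,825 ✓. So r = 9.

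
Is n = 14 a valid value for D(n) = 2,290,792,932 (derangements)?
No

Solution: D(14) = (14-1)·[D(13) + D(12)] = 13·[2,290,792,932 + 176,214,841] = 32,071,101,049, which does not equal 2,290,792,932.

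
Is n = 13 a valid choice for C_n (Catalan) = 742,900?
Yes
C_13 = C(26,13)/(13+1) = 10,400,600/14 = 742,900, which equals 742,900.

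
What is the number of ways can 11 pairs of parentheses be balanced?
58,786

Using the Catalan number formula: C_n = C(2n, n) / (n+1)
C_11 = C(22, 11) / (11+1)
     = 705432 / 12
     = 58,786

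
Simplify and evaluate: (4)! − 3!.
18

Solution: (4)! − 3! = (4)·3! − 3! = (4−1)·3! = 3·3! = 18.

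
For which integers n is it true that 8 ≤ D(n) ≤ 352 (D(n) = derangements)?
4, 5, 6
Using D(n) = (n−1)[D(n−1) + D(n−2)] with D(1)=0, D(2)=1: D(3)=2; D(4)=9; D(5)=44; D(6)=265; D(7)=1,854. So valid n = 4, 5, 6.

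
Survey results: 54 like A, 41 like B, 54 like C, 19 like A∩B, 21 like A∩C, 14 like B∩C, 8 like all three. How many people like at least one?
|A∪B∪C| = 54+41+54-19-21-14+8 = 103.

Answer: 103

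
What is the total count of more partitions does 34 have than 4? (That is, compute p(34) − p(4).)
12,305

Pentagonal recurrence p(n) = p(n−1) + p(n−2) − p(n−5) − p(n−7) + …: p(34) = p(33) + p(32) − p(29) − p(27) + p(22) + p(19) − p(12) − p(8) = 10,143 + 8,349 − 4,565 − 3,010 + 1,002 + 490 − 77 − 22 = 12,310.
p(4) = p(3) + p(2) = 3 + 2 = 5.
Difference = 12,310 − 5 = 12,305.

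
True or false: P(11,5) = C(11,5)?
P(11,5) = 55,440 but C(11,5) = 462; they differ by a factor of 5! = 120, so the statement does not hold.

Answer: False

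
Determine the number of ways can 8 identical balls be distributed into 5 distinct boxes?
C(8+5-1, 5-1) = C(12, 4) = 495.

Answer: 495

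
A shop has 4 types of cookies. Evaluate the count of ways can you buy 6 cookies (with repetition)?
84

Explanation: Stars and bars: C(6+4-1, 6) = C(9, 6) = 84.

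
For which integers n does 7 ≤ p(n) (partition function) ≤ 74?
5, 6, 7, 8, 9, 10, 11

Solution: Tabulating p(n) via p(n) = p(n−1) + p(n−2) − p(n−5) − p(n−7) + …: p(4)=5; p(5)=7; p(6)=11; p(7)=15; p(8)=22; p(9)=30; p(10)=42; p(11)=56; p(12)=77. So valid n = 5, 6, 7, 8, 9, 10, 11.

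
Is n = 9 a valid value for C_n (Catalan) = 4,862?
Yes
C_9 = C(18,9)/(9+1) = 48,620/10 = 4,862, which equals 4,862.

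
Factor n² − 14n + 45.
(n − 5)(n − 9)

Seek roots whose sum is 14 and product is 45: (5, 9). So n² − 14n + 45 = (n − 5)(n − 9).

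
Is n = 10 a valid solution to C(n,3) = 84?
No

C(10,3) = 10·9·8/3! = 720/6 = 120, which does not equal 84.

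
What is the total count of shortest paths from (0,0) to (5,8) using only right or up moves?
Choose 5 rights from 13 moves: C(13,5) = 1,287.
Final answer: 1,287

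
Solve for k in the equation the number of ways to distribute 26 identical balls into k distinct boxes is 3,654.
4

Explanation: Stars and bars: the count is C(26+k−1, k−1), increasing in k. k=2: C(27,1) = 27, k=3: C(28,2) = 378, k=4: C(29,3) = 3,654 ✓. So k = 4.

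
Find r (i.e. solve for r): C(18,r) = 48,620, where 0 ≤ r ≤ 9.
9
C(18,r) is increasing for 0 ≤ r ≤ 9. Stepping up (C(18,r+1) = C(18,r)·(18−r)/(r+1)): C(18,1) = 18, C(18,2) = 153, C(18,3) = 816, C(18,4) = 3,060, C(18,5) = 8,568, C(18,6) = 18,564, C(18,7) = 31,824, C(18,8) = 43,758, C(18,9) = 48,620 ✓. So r = 9.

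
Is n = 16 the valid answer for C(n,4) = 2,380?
No

C(16,4) = 16·15·14·13/4! = 43,680/24 = 1,820, which does not equal 2,380.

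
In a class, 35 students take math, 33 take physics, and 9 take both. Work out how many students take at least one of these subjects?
59

Explanation: |A∪B| = |A|+|B|-|A∩B| = 35+33-9 = 59.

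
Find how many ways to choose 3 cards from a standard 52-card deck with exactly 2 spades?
13 spades and 39 non-spades: C(13,2) × C(39,1) = 78 × 39 = 3,042.

Answer: 3,042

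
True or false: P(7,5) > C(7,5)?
True

Solution: P(7,5) = 2,520 and C(7,5) = 21; P(n,r) = r! × C(n,r) so P > C whenever r ≥ 2.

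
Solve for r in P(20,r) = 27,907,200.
P(20,r) = 20·19·…·(20−r+1), a product of r factors. Multiplying down from 20: 20 = 20; 20·19 = 380; 20·19·18 = 6,840; 20·19·18·17 = 116,280; 20·19·18·17·16 = 1,860,480; 20·19·18·17·16·15 = 27,907,200 ✓ (6 factors). So r = 6.
Final answer: 6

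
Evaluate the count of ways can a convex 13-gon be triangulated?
58,786
Using the Catalan number formula: C_n = C(2n, n) / (n+1)
C_11 = C(22, 11) / (11+1)
     = 705432 / 12
     = 58,786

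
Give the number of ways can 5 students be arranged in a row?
120

Explanation: Arrangements of 5 distinct objects: 5! = 120.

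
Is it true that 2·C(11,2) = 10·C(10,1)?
False

Absorption identity k·C(n,k) = n·C(n-1,k-1). LHS = 2·55 = 110; RHS = 10·10 = 100.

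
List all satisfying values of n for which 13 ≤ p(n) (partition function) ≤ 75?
7, 8, 9, 10, 11

Tabulating p(n) via p(n) = p(n−1) + p(n−2) − p(n−5) − p(n−7) + …: p(6)=11; p(7)=15; p(8)=22; p(9)=30; p(10)=42; p(11)=56; p(12)=77. So valid n = 7, 8, 9, 10, 11.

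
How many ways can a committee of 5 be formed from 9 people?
C(9,5) = 9! / (5! × (9-5)!)
         = 9! / (5! × 4!)
         = 126
Final answer: 126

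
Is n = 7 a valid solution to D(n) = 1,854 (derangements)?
D(7) = (7-1)·[D(6) + D(5)] = 6·[265 + 44] = 1,854, which equals 1,854.

Answer: Yes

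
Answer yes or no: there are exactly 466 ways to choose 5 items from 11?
No

Reasoning: C(11,5) = 462 ≠ 466.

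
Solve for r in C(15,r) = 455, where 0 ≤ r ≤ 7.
3

Working:
C(15,r) is increasing for 0 ≤ r ≤ 7. Stepping up (C(15,r+1) = C(15,r)·(15−r)/(r+1)): C(15,1) = 15, C(15,2) = 105, C(15,3) = 455 ✓. So r = 3.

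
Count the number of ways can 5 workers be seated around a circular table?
24

Reasoning: Circular arrangements: (5-1)! = 24.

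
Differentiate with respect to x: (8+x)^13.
13(8+x)^12

Working:
Using the power rule: d/dx (8+x)^13 = 13(8+x)^{12}.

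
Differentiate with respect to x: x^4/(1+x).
(4x^3(1+x) - x^4)/(1+x)²

Solution: Quotient rule: [4x^{3}(1+x) - x^4]/(1+x)².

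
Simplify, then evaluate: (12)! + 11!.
518,918,400

(12)! + 11! = (12)·11! + 11! = (12+1)·11! = 13·11! = 518,918,400.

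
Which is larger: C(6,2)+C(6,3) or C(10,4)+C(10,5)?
C(10,4)+C(10,5)

Explanation: First=35, Second=462.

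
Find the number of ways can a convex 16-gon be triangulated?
2,674,440

Solution: Using the Catalan number formula: C_n = C(2n, n) / (n+1)
C_14 = C(28, 14) / (14+1)
     = 40116600 / 15
     = 2,674,440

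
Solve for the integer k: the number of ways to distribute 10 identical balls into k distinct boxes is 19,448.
8

Stars and bars: the count is C(10+k−1, k−1), increasing in k. k=6: C(15,5) = 3,003, k=7: C(16,6) = 8,008, k=8: C(17,7) = 19,448 ✓. So k = 8.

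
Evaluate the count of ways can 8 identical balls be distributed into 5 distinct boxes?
495

Explanation: C(8+5-1, 5-1) = C(12, 4) = 495.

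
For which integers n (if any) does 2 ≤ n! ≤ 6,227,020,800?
2, 3, 4, 5, 6, 7, 8, 9, 10, 11, 12, 13

Solution: n! is strictly increasing; 2! = 2 and 13! = 6,227,020,800, so valid n = 2, 3, 4, 5, 6, 7, 8, 9, 10, 11, 12, 13.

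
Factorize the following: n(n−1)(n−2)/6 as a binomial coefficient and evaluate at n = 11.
n(n−1)(n−2)/6 = n!/(3!(n−3)!) = C(n,3). At n = 11: C(11,3) = 165.
Final answer: C(n,3); C(11,3) = 165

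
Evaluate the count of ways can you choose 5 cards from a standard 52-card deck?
C(52,5) = 2,598,960.

Answer: 2,598,960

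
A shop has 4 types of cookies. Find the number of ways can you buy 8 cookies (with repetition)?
165

Stars and bars: C(8+4-1, 8) = C(11, 8) = 165.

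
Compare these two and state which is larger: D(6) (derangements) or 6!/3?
D(6)

Working:
D(6) = (6-1)·[D(5) + D(4)] = 5·[44 + 9] = 265; 6!/3 = 720/3 = 240.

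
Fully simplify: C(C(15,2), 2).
5,460

Reasoning: C(15,2) = 105, then C(105, 2) = 5,460.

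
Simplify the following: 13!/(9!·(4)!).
This is C(13,9) = 715.
Final answer: 715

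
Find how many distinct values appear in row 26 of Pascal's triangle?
Row 26 has entries C(26,0)..C(26,26); by symmetry C(26,k)=C(26,26-k), giving 14 distinct values.
Final answer: 14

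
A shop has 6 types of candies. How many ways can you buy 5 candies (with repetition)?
Stars and bars: C(5+6-1, 5) = C(10, 5) = 252.
Final answer: 252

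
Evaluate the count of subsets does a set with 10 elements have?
Each element can be included or excluded: 2^10 = 1,024.
Final answer: 1,024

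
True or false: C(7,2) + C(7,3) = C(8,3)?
True

Explanation: Pascal's identity C(n,k) + C(n,k+1) = C(n+1,k+1): 21 + 35 = 56 = C(8,3).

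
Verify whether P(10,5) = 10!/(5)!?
True
Permutation formula P(n,k) = n!/(n-k)!: 10!/5! = 3,628,800/120 = 30,240 = P(10,5). The statement holds.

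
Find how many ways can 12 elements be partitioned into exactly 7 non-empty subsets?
627,396

Solution: This equals S(12,7), the Stirling number of the 2nd kind.
Using the Stirling recurrence: S(n,k) = k·S(n-1,k) + S(n-1,k-1)
S(12,7) = 7·S(11,7) + S(11,6)
         = 7·63987 + 179487
         = 447909 + 179487
         = 627,396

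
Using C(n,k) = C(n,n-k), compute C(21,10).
352,716
C(21,10) = C(21,11) = 352,716.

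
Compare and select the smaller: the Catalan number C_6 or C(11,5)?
C_6
C_6 = C(12,6)/(6+1) = 924/7 = 132; C(11,5) = 462.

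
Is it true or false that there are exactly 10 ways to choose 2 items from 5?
True

Solution: C(5,2) = 10.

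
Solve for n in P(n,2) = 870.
P(n,2) = n(n−1) is increasing in n; n(n−1) ≈ (n−0.5)^2 = 870 gives n ≈ 30.0. Check: P(28,2) = 756, P(29,2) = 812, P(30,2) = 870 ✓. So n = 30.
Final answer: 30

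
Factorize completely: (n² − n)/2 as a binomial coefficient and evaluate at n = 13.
C(n,2); C(13,2) = 78

Working:
(n² − n)/2 = n(n−1)/2 = C(n,2). At n = 13: C(13,2) = 78.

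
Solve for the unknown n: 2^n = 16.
4

Explanation: 2^4 = 16, so n = 4.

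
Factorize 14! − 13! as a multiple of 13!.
13 × 13! = 80,951,270,400

Reasoning: 14! − 13! = 14·13! − 13! = (14 − 1)·13! = 13 × 13! = 80,951,270,400.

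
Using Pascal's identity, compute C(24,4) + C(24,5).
53,130

Reasoning: C(24,4) + C(24,5) = C(25,5) = 53,130.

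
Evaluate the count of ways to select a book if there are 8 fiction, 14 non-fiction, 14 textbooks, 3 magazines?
39

Explanation: By the addition principle: 8 + 14 + 14 + 3 = 39.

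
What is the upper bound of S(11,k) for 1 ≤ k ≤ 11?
246,730
Row S(11,k) for k = 1..11 (via S(n,k) = k·S(n−1,k) + S(n−1,k−1)): 1, 1,023, 28,501, 145,750, 246,730, 179,487, 63,987, 11,880, 1,155, 55, 1. The row is unimodal; maximum at k = 5: 246,730.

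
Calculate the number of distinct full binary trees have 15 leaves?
2,674,440
Using the Catalan number formula: C_n = C(2n, n) / (n+1)
C_14 = C(28, 14) / (14+1)
     = 40116600 / 15
     = 2,674,440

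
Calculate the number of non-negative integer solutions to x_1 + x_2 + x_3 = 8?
45

Working:
C(8+3-1, 3-1) = 45.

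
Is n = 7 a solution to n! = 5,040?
Yes

Reasoning: 7! = 7·6! = 7·720 = 5,040, which equals 5,040.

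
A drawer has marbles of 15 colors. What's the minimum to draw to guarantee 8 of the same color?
106

Working:
Worst case: 7 of each = 105. One more: 106.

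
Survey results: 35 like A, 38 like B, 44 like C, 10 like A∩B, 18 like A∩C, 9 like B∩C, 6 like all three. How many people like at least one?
|A∪B∪C| = 35+38+44-10-18-9+6 = 86.

Answer: 86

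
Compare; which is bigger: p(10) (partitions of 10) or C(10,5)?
C(10,5)

Working:
Pentagonal recurrence p(n) = p(n−1) + p(n−2) − p(n−5) − p(n−7) + …: p(10) = p(9) + p(8) − p(5) − p(3) = 30 + 22 − 7 − 3 = 42; C(10,5) = 252.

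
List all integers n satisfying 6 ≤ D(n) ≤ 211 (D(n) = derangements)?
4, 5

Reasoning: Using D(n) = (n−1)[D(n−1) + D(n−2)] with D(1)=0, D(2)=1: D(3)=2; D(4)=9; D(5)=44; D(6)=265. So valid n = 4, 5.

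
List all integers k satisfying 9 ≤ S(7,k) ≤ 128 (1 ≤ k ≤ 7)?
S(7,1)=1; S(7,2)=63; S(7,3)=301; S(7,4)=350; S(7,5)=140; S(7,6)=21; S(7,7)=1. So valid k = 2, 6.

Answer: 2, 6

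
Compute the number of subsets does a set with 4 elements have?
16

Working:
Each element can be included or excluded: 2^4 = 16.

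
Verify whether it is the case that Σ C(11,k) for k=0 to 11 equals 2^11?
True

Solution: Binomial theorem: Σ C(11,k) = (1+1)^11 = 2^11 = 2,048; RHS 2^11 = 2,048.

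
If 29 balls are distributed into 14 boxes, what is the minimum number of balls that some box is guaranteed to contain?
Pigeonhole: ⌈29/14⌉ = 3.
Final answer: 3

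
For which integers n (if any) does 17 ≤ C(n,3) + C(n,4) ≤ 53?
6

C(5,3)+C(5,4)=15; C(6,3)+C(6,4)=35; C(7,3)+C(7,4)=70. So valid n = 6.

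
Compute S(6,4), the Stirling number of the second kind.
65

Explanation: Using the Stirling recurrence: S(n,k) = k·S(n-1,k) + S(n-1,k-1)
S(6,4) = 4·S(5,4) + S(5,3)
         = 4·10 + 25
         = 40 + 25
         = 65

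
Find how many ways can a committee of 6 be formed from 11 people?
462
C(11,6) = 11! / (6! × (11-6)!)
         = 11! / (6! × 5!)
         = 462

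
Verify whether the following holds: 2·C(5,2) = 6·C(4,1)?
Absorption identity k·C(n,k) = n·C(n-1,k-1). LHS = 2·10 = 20; RHS = 6·4 = 24.

Answer: False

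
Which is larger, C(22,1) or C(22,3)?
C(22,1)=22, C(22,3)=1,540.

Answer: C(22,3)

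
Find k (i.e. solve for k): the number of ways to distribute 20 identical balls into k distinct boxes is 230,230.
7

Solution: Stars and bars: the count is C(20+k−1, k−1), increasing in k. k=5: C(24,4) = 10,626, k=6: C(25,5) = 53,130, k=7: C(26,6) = 230,230 ✓. So k = 7.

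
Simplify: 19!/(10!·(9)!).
92,378

Working:
This is C(19,10) = 92,378.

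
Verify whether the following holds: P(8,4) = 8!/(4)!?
True
Permutation formula P(n,k) = n!/(n-k)!: 8!/4! = 40,320/24 = 1,680 = P(8,4). The statement holds.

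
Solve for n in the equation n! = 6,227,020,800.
13
n! is strictly increasing. 11! = 39,916,800, 12! = 479,001,600, 13! = 6,227,020,800 ✓. So n = 13.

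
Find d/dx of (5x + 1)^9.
45(5x + 1)^8

Chain rule: 9(5x+1)^{8} × 5 = 45(5x+1)^{8}.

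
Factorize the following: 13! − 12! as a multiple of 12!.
12 × 12! = 5,748,019,200

Solution: 13! − 12! = 13·12! − 12! = (13 − 1)·12! = 12 × 12! = 5,748,019,200.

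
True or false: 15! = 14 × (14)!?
False

Explanation: 15! = 15 × 14! = 1,307,674,368,000, but 14 × 14! = 1,220,496,076,800.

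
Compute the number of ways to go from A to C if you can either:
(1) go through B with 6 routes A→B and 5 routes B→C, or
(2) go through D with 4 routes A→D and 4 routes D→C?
46

Reasoning: Route via B: 6×5=30. Route via D: 4×4=16. Total: 46.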